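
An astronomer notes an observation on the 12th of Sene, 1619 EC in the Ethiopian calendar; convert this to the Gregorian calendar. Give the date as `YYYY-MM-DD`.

Julian Day Number of the source date = 2315476.
Converting JDN 2315476 to the Gregorian calendar gives 16 June 1627 CE.

1627-06-16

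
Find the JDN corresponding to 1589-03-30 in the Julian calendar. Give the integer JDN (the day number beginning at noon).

In the Gregorian calendar the same day is 9 April 1589.
JDN 2299161 is 15 October 1582 CE (Gregorian); the target day is +2368 days from there, so JDN = 2301529.

2301529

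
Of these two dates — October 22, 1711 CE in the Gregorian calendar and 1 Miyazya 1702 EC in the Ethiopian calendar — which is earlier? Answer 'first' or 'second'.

second

First date → JDN 2346284; second date → JDN 2345721.
JDN 2345721 < JDN 2346284, so the second date is earlier.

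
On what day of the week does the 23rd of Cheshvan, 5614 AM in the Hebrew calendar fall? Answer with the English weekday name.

This is JDN 2398182 (24 November 1853 Gregorian).
JDN 2398182 mod 7 = 3, and JDN 0 was a Monday, so this is a Thursday.

Thursday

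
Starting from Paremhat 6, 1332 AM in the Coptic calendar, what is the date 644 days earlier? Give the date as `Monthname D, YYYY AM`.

JDN of Paremhat 6, 1332 AM = 2311363.
2311363 − 644 = 2310719.
JDN 2310719 in the Coptic calendar is Paoni 3, 1330 AM.

Paoni 3, 1330 AM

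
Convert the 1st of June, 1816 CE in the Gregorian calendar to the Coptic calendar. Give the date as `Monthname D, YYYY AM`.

Julian Day Number of the source date = 2384492.
Converting JDN 2384492 to the Coptic calendar gives 25 Pashons 1532 AM.

Pashons 25, 1532 AM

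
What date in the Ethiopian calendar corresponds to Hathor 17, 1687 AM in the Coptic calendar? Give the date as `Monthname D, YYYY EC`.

Hidar 17, 1963 EC

The source date corresponds to 26 November 1970 in the Gregorian calendar (JDN 2440917).
That day falls on 17 Hidar 1963 EC in the Ethiopian calendar.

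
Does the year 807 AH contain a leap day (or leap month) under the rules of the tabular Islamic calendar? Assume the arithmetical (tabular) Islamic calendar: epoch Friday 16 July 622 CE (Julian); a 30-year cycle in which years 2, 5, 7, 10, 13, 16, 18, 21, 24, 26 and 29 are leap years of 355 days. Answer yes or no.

no

Year 807 AH is year 27 of its 30-year cycle; leap positions are 2, 5, 7, 10, 13, 16, 18, 21, 24, 26, 29, so it is a common year (354 days).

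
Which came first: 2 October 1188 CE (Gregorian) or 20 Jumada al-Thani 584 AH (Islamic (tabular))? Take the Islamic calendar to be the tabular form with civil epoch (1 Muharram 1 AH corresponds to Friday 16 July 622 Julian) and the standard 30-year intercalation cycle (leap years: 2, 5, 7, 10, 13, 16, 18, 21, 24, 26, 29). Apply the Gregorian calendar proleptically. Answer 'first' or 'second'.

Converting both to JDN: 2155243 vs 2155203; the smaller is the second.

second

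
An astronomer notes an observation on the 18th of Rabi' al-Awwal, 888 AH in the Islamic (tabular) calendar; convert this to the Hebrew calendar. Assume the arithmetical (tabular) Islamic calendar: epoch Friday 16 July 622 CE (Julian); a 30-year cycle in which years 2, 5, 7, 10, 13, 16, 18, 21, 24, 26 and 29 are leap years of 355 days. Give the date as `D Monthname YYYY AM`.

19 Iyar 5243 AM

The source date corresponds to 5 May 1483 in the proleptic Gregorian calendar (JDN 2262839).
That day falls on 19 Iyar 5243 AM in the Hebrew calendar.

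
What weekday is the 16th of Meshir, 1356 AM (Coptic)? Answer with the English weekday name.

Tuesday

In the Gregorian calendar this is 21 February 1640 (JDN 2320109).
Since JDN mod 7 = 1 (0 = Monday), the day is Tuesday.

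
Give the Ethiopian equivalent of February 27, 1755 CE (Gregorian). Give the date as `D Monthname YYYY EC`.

Both dates share Julian Day Number 2362118; in the Ethiopian calendar that is 22 Yekatit 1747 EC.

22 Yekatit 1747 EC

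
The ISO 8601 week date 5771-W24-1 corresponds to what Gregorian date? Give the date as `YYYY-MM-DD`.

5771-06-10

ISO week 1 of 5771 is the week containing the first Thursday of 5771.
Week 24, day 1 (Monday) lands on 5771-06-10.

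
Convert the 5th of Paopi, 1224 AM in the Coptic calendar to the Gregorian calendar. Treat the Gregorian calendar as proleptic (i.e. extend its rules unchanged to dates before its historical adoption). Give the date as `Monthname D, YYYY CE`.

October 13, 1507 CE

Both dates share Julian Day Number 2271765; in the Gregorian calendar that is 13 October 1507 CE.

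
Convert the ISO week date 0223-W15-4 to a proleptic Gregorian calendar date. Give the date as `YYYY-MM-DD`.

0223-04-10

ISO week 1 of 223 is the week containing the first Thursday of 223.
Week 15, day 4 (Thursday) lands on 0223-04-10.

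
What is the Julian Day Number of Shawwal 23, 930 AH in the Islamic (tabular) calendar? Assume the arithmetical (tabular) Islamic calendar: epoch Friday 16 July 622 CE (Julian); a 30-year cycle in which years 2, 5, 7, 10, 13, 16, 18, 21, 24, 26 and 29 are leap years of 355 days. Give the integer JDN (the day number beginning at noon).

Equivalently 3 September 1524 (proleptic Gregorian).
JDN 2299161 is 15 October 1582 CE (Gregorian); the target day is −21226 days from there, so JDN = 2277935.

2277935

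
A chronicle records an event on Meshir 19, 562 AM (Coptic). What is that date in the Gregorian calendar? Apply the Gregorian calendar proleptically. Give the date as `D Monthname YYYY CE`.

17 February 846 CE

Both dates share Julian Day Number 2030103; in the Gregorian calendar that is 17 February 846 CE.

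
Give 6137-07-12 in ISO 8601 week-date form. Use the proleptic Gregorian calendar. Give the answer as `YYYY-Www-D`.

6137-W28-5

The weekday is Friday (ISO weekday 5).
That Friday belongs to ISO week 28 of ISO year 6137.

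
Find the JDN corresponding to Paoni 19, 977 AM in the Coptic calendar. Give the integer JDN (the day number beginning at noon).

Equivalently 20 June 1261 (proleptic Gregorian).
JDN 2299161 is 15 October 1582 CE (Gregorian); the target day is −117359 days from there, so JDN = 2181802.

2181802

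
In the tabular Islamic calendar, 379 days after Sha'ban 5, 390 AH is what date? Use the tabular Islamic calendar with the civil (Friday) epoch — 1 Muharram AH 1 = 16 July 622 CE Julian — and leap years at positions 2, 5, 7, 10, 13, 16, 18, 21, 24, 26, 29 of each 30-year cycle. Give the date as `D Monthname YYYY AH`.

JDN of Sha'ban 5, 390 AH = 2086500.
2086500 + 379 = 2086879.
JDN 2086879 in the tabular Islamic calendar is 1 Ramadan 391 AH.

1 Ramadan 391 AH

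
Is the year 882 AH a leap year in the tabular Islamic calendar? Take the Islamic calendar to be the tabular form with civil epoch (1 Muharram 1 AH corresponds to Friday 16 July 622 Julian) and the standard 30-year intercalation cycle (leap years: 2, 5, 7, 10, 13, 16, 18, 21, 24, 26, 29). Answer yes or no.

Year 882 AH is year 12 of its 30-year cycle; leap positions are 2, 5, 7, 10, 13, 16, 18, 21, 24, 26, 29, so it is a common year (354 days).

no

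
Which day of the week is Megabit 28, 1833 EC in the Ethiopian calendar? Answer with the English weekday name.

This is JDN 2393566 (5 April 1841 Gregorian).
2393566 ≡ 0 (mod 7); counting from Monday = 0 gives Monday.

Monday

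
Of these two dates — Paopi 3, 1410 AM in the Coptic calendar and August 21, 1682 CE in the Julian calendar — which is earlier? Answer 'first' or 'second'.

The two dates have Julian Day Numbers 2339699 and 2335641 respectively.
Since 2335641 < 2339699, the second date comes first.

second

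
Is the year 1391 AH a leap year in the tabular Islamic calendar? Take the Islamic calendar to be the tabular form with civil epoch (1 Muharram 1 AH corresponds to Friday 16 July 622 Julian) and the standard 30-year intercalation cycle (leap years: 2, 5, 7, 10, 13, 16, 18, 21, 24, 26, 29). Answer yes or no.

no

Year 1391 AH is year 11 of its 30-year cycle; leap positions are 2, 5, 7, 10, 13, 16, 18, 21, 24, 26, 29, so it is a common year (354 days).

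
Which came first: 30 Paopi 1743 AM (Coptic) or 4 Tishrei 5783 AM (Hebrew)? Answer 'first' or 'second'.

second

First date → JDN 2461354; second date → JDN 2459852.
JDN 2459852 < JDN 2461354, so the second date is earlier.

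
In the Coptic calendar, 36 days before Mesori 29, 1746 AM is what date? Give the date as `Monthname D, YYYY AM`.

The starting date is JDN 2462749; 2462749 − 36 = 2462713.
JDN 2462713 corresponds to Epip 23, 1746 AM.

Epip 23, 1746 AM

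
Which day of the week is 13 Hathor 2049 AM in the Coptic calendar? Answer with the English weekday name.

Equivalently 25 November 2332 Gregorian, JDN 2573134.
Since JDN mod 7 = 4 (0 = Monday), the day is Friday.

Friday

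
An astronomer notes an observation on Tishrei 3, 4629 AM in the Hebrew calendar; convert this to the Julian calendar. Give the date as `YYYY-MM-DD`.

0868-09-23

Both dates share Julian Day Number 2038361; in the Julian calendar that is 23 September 868 CE.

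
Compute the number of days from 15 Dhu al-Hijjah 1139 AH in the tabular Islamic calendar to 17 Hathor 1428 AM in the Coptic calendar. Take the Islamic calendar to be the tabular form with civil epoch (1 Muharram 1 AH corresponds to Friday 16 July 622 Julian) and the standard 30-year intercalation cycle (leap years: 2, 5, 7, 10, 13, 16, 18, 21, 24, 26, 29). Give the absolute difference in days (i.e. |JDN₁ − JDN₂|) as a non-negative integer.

JDN of the first date = 2352048.
JDN of the second date = 2346318.
|2346318 − 2352048| = 5730.

5730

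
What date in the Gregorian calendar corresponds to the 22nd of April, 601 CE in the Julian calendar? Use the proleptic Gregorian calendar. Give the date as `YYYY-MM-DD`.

For dates in this range the Gregorian date is 3 days ahead of the Julian.
22 April 601 Julian + 3 days → 25 April 601 Gregorian.

0601-04-25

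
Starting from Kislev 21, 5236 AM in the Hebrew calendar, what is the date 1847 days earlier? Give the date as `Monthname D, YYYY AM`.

JDN of Kislev 21, 5236 AM = 2260125.
2260125 − 1847 = 2258278.
JDN 2258278 in the Hebrew calendar is Kislev 5, 5231 AM.

Kislev 5, 5231 AM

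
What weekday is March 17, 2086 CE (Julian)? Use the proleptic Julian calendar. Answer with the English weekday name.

Saturday

This is JDN 2483045 (30 March 2086 Gregorian).
Since JDN mod 7 = 5 (0 = Monday), the day is Saturday.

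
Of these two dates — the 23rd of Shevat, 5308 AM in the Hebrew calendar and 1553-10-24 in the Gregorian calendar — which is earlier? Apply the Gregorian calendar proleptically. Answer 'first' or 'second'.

first

The two dates have Julian Day Numbers 2286497 and 2288578 respectively.
Since 2286497 < 2288578, the first date comes first.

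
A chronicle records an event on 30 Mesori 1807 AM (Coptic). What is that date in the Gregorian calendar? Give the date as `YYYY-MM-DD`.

2091-09-05

Julian Day Number of the source date = 2485030.
Converting JDN 2485030 to the Gregorian calendar gives 5 September 2091 CE.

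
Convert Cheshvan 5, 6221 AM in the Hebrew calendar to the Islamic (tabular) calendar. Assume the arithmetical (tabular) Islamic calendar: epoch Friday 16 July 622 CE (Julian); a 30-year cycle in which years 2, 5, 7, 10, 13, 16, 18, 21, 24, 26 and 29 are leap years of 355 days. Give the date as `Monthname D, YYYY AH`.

Julian Day Number of the source date = 2619850.
Converting JDN 2619850 to the tabular Islamic calendar gives 5 Ramadan 1895 AH.

Ramadan 5, 1895 AH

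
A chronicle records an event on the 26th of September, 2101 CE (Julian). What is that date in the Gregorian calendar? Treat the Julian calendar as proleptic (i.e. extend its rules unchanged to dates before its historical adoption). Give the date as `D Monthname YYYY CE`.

The Julian–Gregorian offset here is 14 days (Julian trailing).
26 September 2101 Julian + 14 days → 10 October 2101 Gregorian.

10 October 2101 CE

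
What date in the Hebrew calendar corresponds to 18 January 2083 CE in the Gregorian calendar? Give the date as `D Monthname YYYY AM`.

Both dates share Julian Day Number 2481878; in the Hebrew calendar that is 28 Tevet 5843 AM.

28 Tevet 5843 AM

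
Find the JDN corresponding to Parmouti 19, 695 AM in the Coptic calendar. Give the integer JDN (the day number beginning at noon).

2078741

Equivalently 19 April 979 (proleptic Gregorian).
JDN 2451545 is 1 January 2000 CE (Gregorian); the target day is −372804 days from there, so JDN = 2078741.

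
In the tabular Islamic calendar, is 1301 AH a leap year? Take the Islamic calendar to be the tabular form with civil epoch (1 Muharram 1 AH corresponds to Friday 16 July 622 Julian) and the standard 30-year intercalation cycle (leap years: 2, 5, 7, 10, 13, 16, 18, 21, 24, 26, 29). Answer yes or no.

no

Year 1301 AH is year 11 of its 30-year cycle; leap positions are 2, 5, 7, 10, 13, 16, 18, 21, 24, 26, 29, so it is a common year (354 days).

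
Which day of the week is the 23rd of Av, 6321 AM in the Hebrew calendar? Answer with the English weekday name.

In the Gregorian calendar this is 6 August 2561 (JDN 2656664).
JDN 2656664 mod 7 = 3, and JDN 0 was a Monday, so this is a Thursday.

Thursday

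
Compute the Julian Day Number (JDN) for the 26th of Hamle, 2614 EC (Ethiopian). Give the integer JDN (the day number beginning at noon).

Equivalently 7 August 2622 (Gregorian).
JDN 2451545 is 1 January 2000 CE (Gregorian); the target day is +227399 days from there, so JDN = 2678944.

2678944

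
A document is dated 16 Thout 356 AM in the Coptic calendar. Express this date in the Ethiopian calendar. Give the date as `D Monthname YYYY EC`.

Julian Day Number of the source date = 1954709.
Converting JDN 1954709 to the Ethiopian calendar gives 16 Meskerem 632 EC.

16 Meskerem 632 EC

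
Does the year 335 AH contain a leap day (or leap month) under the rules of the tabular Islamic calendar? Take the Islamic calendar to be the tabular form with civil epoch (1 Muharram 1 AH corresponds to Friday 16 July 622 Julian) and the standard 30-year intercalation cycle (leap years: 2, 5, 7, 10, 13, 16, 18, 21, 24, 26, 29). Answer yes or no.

Year 335 AH is year 5 of its 30-year cycle; leap positions are 2, 5, 7, 10, 13, 16, 18, 21, 24, 26, 29, so it is a leap year (355 days).

yes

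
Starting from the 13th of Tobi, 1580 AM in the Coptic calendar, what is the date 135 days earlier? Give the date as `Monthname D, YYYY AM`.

Pi Kogi Enavot 4, 1579 AM

The starting date is JDN 2401892; 2401892 − 135 = 2401757.
JDN 2401757 corresponds to Pi Kogi Enavot 4, 1579 AM.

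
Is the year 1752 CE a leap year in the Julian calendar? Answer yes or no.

yes

1752 mod 4 = 0, so it is a leap year in the Julian calendar.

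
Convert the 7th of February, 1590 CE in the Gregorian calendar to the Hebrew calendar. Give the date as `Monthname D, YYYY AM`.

Adar I 3, 5350 AM

Julian Day Number of the source date = 2301833.
Converting JDN 2301833 to the Hebrew calendar gives 3 Adar I 5350 AM.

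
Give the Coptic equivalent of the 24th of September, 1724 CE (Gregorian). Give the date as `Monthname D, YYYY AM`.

Thout 16, 1441 AM

Julian Day Number of the source date = 2351005.
Converting JDN 2351005 to the Coptic calendar gives 16 Thout 1441 AM.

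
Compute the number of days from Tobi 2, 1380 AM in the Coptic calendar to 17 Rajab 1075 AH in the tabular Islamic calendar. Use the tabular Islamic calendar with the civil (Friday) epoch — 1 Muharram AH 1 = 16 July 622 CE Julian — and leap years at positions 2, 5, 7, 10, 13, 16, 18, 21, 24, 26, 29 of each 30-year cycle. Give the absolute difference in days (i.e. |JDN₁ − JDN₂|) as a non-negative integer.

392

JDN of the first date = 2328831.
JDN of the second date = 2329223.
|2329223 − 2328831| = 392.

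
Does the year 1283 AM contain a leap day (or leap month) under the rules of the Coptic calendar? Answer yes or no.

yes

1283 mod 4 = 3; in the Coptic calendar a year is leap when year mod 4 = 3, so it is a leap year.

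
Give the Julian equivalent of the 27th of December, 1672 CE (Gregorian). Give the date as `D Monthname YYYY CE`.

17 December 1672 CE

At this point the Julian calendar is 10 days behind the Gregorian.
27 December 1672 Gregorian − 10 days → 17 December 1672 Julian.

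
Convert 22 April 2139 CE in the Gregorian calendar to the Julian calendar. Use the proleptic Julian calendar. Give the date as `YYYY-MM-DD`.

At this point the Julian calendar is 14 days behind the Gregorian.
22 April 2139 Gregorian − 14 days → 8 April 2139 Julian.

2139-04-08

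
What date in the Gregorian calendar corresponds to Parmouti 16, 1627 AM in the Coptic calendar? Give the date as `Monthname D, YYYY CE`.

Julian Day Number of the source date = 2419151.
Converting JDN 2419151 to the Gregorian calendar gives 24 April 1911 CE.

April 24, 1911 CE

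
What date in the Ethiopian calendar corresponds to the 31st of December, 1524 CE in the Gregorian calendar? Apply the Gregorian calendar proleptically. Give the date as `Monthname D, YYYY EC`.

Tahsas 25, 1517 EC

Both dates share Julian Day Number 2278054; in the Ethiopian calendar that is 25 Tahsas 1517 EC.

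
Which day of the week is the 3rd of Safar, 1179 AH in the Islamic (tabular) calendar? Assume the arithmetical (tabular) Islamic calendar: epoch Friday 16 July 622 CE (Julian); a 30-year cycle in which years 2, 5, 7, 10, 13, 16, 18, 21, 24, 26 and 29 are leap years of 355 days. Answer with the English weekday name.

Monday

Equivalently 22 July 1765 Gregorian, JDN 2365916.
Since JDN mod 7 = 0 (0 = Monday), the day is Monday.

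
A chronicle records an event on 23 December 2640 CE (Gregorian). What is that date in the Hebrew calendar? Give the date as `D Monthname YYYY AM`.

Julian Day Number of the source date = 2685657.
Converting JDN 2685657 to the Hebrew calendar gives 18 Tevet 6401 AM.

18 Tevet 6401 AM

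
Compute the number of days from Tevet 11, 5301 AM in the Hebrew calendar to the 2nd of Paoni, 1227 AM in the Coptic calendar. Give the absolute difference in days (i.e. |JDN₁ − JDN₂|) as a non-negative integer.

JDN of the first date = 2283888.
JDN of the second date = 2273097.
|2273097 − 2283888| = 10791.

10791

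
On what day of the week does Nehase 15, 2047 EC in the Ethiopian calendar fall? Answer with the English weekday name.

Equivalently 21 August 2055 Gregorian, JDN 2471866.
2471866 ≡ 5 (mod 7); counting from Monday = 0 gives Saturday.

Saturday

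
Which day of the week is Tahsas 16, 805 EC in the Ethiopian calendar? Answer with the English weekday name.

In the proleptic Gregorian calendar this is 16 December 812 (JDN 2017987).
2017987 ≡ 6 (mod 7); counting from Monday = 0 gives Sunday.

Sunday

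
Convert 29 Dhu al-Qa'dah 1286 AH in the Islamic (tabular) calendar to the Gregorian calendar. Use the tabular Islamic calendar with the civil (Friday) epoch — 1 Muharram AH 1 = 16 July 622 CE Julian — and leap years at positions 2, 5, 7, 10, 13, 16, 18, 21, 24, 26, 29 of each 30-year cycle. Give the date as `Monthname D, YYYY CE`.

March 2, 1870 CE

Both dates share Julian Day Number 2404124; in the Gregorian calendar that is 2 March 1870 CE.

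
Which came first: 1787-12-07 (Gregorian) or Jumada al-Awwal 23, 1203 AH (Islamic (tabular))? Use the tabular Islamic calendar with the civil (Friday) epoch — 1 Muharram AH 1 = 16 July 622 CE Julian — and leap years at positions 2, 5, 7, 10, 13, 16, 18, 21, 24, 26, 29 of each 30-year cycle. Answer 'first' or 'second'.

The two dates have Julian Day Numbers 2374089 and 2374529 respectively.
Since 2374089 < 2374529, the first date comes first.

first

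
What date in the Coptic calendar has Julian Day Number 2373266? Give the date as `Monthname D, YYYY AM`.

JDN 2373266 is 5 September 1785 in the Gregorian calendar.
In the Coptic calendar that day is Pi Kogi Enavot 2, 1501 AM.

Pi Kogi Enavot 2, 1501 AM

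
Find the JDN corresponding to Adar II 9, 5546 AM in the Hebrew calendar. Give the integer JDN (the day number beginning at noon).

2373451

Equivalently 9 March 1786 (Gregorian).
JDN 2400001 is 17 November 1858 CE (Gregorian), MJD 0; the target day is −26550 days from there, so JDN = 2373451.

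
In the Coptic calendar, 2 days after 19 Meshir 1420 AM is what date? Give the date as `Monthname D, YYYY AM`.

Meshir 21, 1420 AM

The starting date is JDN 2343488; 2343488 + 2 = 2343490.
JDN 2343490 corresponds to Meshir 21, 1420 AM.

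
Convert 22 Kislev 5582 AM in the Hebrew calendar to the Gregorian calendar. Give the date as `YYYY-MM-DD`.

1821-12-16

Both dates share Julian Day Number 2386516; in the Gregorian calendar that is 16 December 1821 CE.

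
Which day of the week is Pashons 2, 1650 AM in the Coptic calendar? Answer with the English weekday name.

In the Gregorian calendar this is 10 May 1934 (JDN 2427568).
Since JDN mod 7 = 3 (0 = Monday), the day is Thursday.

Thursday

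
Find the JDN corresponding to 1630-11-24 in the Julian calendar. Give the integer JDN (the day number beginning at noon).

2316743

Equivalently 4 December 1630 (Gregorian).
JDN 2451545 is 1 January 2000 CE (Gregorian); the target day is −134802 days from there, so JDN = 2316743.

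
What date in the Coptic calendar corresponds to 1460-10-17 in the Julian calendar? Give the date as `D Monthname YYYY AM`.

The source date corresponds to 26 October 1460 in the proleptic Gregorian calendar (JDN 2254613).
That day falls on 20 Paopi 1177 AM in the Coptic calendar.

20 Paopi 1177 AM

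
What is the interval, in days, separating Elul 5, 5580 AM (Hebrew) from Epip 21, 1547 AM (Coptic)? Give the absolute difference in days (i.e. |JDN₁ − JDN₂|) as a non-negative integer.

First date → JDN 2386028; second date → JDN 2390026.
The interval is |2386028 − 2390026| = 3998 days.

3998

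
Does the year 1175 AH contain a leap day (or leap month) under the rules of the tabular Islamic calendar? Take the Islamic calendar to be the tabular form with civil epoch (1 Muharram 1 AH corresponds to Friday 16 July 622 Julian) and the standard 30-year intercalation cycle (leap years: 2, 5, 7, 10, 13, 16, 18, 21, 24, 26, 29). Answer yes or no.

Year 1175 AH is year 5 of its 30-year cycle; leap positions are 2, 5, 7, 10, 13, 16, 18, 21, 24, 26, 29, so it is a leap year (355 days).

yes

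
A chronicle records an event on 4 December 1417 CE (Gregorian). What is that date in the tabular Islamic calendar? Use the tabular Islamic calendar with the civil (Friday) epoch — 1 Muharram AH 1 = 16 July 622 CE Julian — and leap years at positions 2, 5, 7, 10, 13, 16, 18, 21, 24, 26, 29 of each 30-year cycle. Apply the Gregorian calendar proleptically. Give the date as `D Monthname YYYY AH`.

Both dates share Julian Day Number 2238946; in the tabular Islamic calendar that is 15 Shawwal 820 AH.

15 Shawwal 820 AH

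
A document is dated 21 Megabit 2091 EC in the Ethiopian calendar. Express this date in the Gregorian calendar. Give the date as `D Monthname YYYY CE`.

30 March 2099 CE

Both dates share Julian Day Number 2487793; in the Gregorian calendar that is 30 March 2099 CE.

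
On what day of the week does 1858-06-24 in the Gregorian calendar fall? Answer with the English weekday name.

Since JDN mod 7 = 3 (0 = Monday), the day is Thursday.

Thursday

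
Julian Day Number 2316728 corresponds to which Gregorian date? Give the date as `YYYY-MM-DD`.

JDN 2451545 is 1 Jan 2000; 2316728 is −134817 days from there.

1630-11-19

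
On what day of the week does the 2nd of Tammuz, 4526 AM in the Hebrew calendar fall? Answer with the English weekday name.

Saturday

In the proleptic Gregorian calendar this is 18 June 766 (JDN 2001004).
2001004 ≡ 5 (mod 7); counting from Monday = 0 gives Saturday.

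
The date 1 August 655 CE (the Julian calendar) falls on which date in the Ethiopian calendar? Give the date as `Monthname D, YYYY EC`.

Nehase 8, 647 EC

The source date corresponds to 4 August 655 in the proleptic Gregorian calendar (JDN 1960509).
That day falls on 8 Nehase 647 EC in the Ethiopian calendar.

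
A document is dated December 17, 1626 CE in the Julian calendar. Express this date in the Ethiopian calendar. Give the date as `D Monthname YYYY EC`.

21 Tahsas 1619 EC

Both dates share Julian Day Number 2315305; in the Ethiopian calendar that is 21 Tahsas 1619 EC.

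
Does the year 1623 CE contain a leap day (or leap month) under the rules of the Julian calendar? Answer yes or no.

1623 mod 4 = 3, so it is a common year in the Julian calendar.

no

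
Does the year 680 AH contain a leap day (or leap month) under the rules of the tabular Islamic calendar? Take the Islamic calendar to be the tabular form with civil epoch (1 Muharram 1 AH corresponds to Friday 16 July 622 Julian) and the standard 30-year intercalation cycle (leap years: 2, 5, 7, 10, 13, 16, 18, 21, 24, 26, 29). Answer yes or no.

no

Year 680 AH is year 20 of its 30-year cycle; leap positions are 2, 5, 7, 10, 13, 16, 18, 21, 24, 26, 29, so it is a common year (354 days).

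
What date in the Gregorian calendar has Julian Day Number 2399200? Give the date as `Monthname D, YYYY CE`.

September 7, 1856 CE

Counting from JDN 2299161 = 15 Oct 1582 gives an offset of 100039 days.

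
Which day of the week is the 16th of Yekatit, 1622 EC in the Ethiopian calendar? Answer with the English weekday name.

In the Gregorian calendar this is 20 February 1630 (JDN 2316456).
JDN 2316456 mod 7 = 2, and JDN 0 was a Monday, so this is a Wednesday.

Wednesday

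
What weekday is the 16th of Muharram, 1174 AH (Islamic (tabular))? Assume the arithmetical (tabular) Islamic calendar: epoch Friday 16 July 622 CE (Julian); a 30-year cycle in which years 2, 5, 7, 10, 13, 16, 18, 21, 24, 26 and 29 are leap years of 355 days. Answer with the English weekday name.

This is JDN 2364127 (28 August 1760 Gregorian).
JDN 2364127 mod 7 = 3, and JDN 0 was a Monday, so this is a Thursday.

Thursday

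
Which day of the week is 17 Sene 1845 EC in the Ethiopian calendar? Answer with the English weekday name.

This is JDN 2398028 (23 June 1853 Gregorian).
Since JDN mod 7 = 3 (0 = Monday), the day is Thursday.

Thursday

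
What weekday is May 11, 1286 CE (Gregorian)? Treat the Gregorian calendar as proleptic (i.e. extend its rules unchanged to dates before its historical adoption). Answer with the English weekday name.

JDN 2190893 mod 7 = 5, and JDN 0 was a Monday, so this is a Saturday.

Saturday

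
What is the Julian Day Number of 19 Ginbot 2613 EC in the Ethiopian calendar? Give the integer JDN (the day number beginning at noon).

In the Gregorian calendar the same day is 1 June 2621.
JDN 2299161 is 15 October 1582 CE (Gregorian); the target day is +379351 days from there, so JDN = 2678512.

2678512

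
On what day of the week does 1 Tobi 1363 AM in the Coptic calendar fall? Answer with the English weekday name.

Sunday

This is JDN 2322620 (6 January 1647 Gregorian).
2322620 ≡ 6 (mod 7); counting from Monday = 0 gives Sunday.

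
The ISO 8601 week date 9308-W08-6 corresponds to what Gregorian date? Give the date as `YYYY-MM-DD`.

ISO week 1 of 9308 is the week containing the first Thursday of 9308.
Week 8, day 6 (Saturday) lands on 9308-02-25.

9308-02-25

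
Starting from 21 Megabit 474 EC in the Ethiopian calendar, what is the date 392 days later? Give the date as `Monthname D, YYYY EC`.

The starting date is JDN 1897184; 1897184 + 392 = 1897576.
JDN 1897576 corresponds to Miyazya 18, 475 EC.

Miyazya 18, 475 EC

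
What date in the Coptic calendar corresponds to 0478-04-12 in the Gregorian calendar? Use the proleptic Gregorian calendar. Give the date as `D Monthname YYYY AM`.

16 Parmouti 194 AM

Julian Day Number of the source date = 1895748.
Converting JDN 1895748 to the Coptic calendar gives 16 Parmouti 194 AM.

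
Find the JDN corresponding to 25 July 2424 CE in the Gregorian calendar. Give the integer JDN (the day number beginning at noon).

2606614

JDN 2451545 is 1 January 2000 CE (Gregorian); the target day is +155069 days from there, so JDN = 2606614.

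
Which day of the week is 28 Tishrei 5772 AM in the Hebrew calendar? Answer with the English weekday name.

Equivalently 26 October 2011 Gregorian, JDN 2455861.
Since JDN mod 7 = 2 (0 = Monday), the day is Wednesday.

Wednesday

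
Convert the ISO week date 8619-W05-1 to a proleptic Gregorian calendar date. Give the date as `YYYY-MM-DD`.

ISO week 1 of 8619 is the week containing the first Thursday of 8619.
Week 5, day 1 (Monday) lands on 8619-02-01.

8619-02-01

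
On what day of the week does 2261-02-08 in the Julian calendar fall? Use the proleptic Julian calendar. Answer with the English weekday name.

Saturday

In the Gregorian calendar this is 23 February 2261 (JDN 2546927).
JDN 2546927 mod 7 = 5, and JDN 0 was a Monday, so this is a Saturday.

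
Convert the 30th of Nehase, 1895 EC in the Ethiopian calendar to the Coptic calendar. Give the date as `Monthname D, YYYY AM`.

Both dates share Julian Day Number 2416363; in the Coptic calendar that is 30 Mesori 1619 AM.

Mesori 30, 1619 AM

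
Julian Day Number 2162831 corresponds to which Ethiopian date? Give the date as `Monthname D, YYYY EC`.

JDN 2162831 is 12 July 1209 in the proleptic Gregorian calendar.
In the Ethiopian calendar that day is Hamle 11, 1201 EC.

Hamle 11, 1201 EC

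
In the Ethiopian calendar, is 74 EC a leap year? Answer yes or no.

no

74 mod 4 = 2; in the Ethiopian calendar a year is leap when year mod 4 = 3, so it is a common year.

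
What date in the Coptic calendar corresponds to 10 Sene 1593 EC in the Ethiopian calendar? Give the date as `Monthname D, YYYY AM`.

Both dates share Julian Day Number 2305978; in the Coptic calendar that is 10 Paoni 1317 AM.

Paoni 10, 1317 AM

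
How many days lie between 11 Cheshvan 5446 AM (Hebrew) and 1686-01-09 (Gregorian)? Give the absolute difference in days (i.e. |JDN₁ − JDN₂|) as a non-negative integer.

62

First date → JDN 2336806; second date → JDN 2336868.
The interval is |2336806 − 2336868| = 62 days.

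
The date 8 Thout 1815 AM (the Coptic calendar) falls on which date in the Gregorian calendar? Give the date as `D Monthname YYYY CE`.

Julian Day Number of the source date = 2487600.
Converting JDN 2487600 to the Gregorian calendar gives 18 September 2098 CE.

18 September 2098 CE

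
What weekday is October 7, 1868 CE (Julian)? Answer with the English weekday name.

Monday

Equivalently 19 October 1868 Gregorian, JDN 2403625.
JDN 2403625 mod 7 = 0, and JDN 0 was a Monday, so this is a Monday.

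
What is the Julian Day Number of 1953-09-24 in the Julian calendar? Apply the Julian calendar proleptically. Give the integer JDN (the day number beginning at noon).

2434658

Equivalently 7 October 1953 (Gregorian).
JDN 2400001 is 17 November 1858 CE (Gregorian), MJD 0; the target day is +34657 days from there, so JDN = 2434658.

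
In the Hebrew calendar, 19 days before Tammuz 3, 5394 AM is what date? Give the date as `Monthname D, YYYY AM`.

The starting date is JDN 2318046; 2318046 − 19 = 2318027.
JDN 2318027 corresponds to Sivan 14, 5394 AM.

Sivan 14, 5394 AM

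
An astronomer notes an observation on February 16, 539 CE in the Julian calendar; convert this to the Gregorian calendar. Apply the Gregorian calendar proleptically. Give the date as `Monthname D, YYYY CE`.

At this point the Julian calendar is 2 days behind the Gregorian.
16 February 539 Julian + 2 days → 18 February 539 Gregorian.

February 18, 539 CE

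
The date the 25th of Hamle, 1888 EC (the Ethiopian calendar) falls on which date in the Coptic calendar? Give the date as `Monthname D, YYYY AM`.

Epip 25, 1612 AM

The source date corresponds to 31 July 1896 in the Gregorian calendar (JDN 2413772).
That day falls on 25 Epip 1612 AM in the Coptic calendar.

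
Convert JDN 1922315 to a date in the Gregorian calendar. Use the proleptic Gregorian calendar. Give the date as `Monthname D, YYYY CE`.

JDN 2451545 is 1 Jan 2000; 1922315 is −529230 days from there.

January 7, 551 CE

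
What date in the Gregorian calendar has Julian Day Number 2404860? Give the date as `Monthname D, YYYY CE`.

March 7, 1872 CE

JDN 2451545 is 1 Jan 2000; 2404860 is −46685 days from there.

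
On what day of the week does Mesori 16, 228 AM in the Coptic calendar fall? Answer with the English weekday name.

Thursday

This is JDN 1908287 (11 August 512 Gregorian).
1908287 ≡ 3 (mod 7); counting from Monday = 0 gives Thursday.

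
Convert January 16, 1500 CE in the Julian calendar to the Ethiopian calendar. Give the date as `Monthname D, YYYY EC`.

Tir 20, 1492 EC

Both dates share Julian Day Number 2268948; in the Ethiopian calendar that is 20 Tir 1492 EC.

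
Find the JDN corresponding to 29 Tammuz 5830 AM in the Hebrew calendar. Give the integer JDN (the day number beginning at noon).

2477301

Equivalently 8 July 2070 (Gregorian).
JDN 2451545 is 1 January 2000 CE (Gregorian); the target day is +25756 days from there, so JDN = 2477301.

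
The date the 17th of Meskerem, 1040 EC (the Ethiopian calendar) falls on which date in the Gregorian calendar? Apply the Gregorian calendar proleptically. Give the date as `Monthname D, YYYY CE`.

September 21, 1047 CE

Both dates share Julian Day Number 2103732; in the Gregorian calendar that is 21 September 1047 CE.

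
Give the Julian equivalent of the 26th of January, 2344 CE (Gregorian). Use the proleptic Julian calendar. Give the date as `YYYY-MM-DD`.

2344-01-10

For dates in this range the Gregorian date is 16 days ahead of the Julian.
26 January 2344 Gregorian − 16 days → 10 January 2344 Julian.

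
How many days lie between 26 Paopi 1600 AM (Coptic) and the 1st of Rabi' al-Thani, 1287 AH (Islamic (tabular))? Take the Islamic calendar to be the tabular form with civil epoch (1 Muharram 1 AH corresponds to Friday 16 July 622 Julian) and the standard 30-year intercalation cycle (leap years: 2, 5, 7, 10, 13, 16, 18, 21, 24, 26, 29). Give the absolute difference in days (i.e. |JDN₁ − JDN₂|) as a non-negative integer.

First date → JDN 2409120; second date → JDN 2404245.
The interval is |2409120 − 2404245| = 4875 days.

4875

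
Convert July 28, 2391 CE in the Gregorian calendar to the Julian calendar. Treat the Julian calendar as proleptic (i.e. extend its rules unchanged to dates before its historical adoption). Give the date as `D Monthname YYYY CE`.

12 July 2391 CE

At this point the Julian calendar is 16 days behind the Gregorian.
28 July 2391 Gregorian − 16 days → 12 July 2391 Julian.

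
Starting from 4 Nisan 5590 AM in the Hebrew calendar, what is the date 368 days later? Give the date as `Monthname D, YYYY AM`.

The starting date is JDN 2389540; 2389540 + 368 = 2389908.
JDN 2389908 corresponds to Nisan 17, 5591 AM.

Nisan 17, 5591 AM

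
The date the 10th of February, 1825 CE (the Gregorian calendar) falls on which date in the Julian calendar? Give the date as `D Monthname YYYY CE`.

29 January 1825 CE

The Julian–Gregorian offset here is 12 days (Julian trailing).
10 February 1825 Gregorian − 12 days → 29 January 1825 Julian.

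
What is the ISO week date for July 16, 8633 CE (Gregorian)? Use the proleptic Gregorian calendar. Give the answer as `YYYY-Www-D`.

The weekday is Tuesday (ISO weekday 2).
That Tuesday belongs to ISO week 29 of ISO year 8633.

8633-W29-2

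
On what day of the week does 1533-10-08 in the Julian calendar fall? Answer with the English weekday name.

In the proleptic Gregorian calendar this is 18 October 1533 (JDN 2281267).
JDN 2281267 mod 7 = 2, and JDN 0 was a Monday, so this is a Wednesday.

Wednesday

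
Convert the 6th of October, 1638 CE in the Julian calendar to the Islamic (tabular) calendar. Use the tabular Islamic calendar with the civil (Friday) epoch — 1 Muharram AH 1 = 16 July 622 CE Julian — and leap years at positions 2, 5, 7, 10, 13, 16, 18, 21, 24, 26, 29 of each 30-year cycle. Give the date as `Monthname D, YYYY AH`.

Jumada al-Thani 7, 1048 AH

Both dates share Julian Day Number 2319616; in the tabular Islamic calendar that is 7 Jumada al-Thani 1048 AH.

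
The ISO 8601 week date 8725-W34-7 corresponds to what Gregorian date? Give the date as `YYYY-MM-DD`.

ISO week 1 of 8725 is the week containing the first Thursday of 8725.
Week 34, day 7 (Sunday) lands on 8725-08-23.

8725-08-23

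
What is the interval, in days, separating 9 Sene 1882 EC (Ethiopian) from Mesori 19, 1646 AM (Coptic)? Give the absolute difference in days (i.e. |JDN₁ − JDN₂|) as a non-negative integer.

JDN of the first date = 2411534.
JDN of the second date = 2426214.
|2426214 − 2411534| = 14680.

14680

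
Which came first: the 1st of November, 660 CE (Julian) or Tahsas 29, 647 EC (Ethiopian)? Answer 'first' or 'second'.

second

First date → JDN 1962428; second date → JDN 1960290.
JDN 1960290 < JDN 1962428, so the second date is earlier.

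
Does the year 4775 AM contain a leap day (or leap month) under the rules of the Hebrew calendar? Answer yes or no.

yes

Hebrew year 4775 is year 6 of its 19-year Metonic cycle; leap years are at positions 3, 6, 8, 11, 14, 17, 19, so it is a leap year (13 months).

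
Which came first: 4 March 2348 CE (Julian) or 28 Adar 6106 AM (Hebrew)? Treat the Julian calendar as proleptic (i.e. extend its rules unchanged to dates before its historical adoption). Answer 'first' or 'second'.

First date → JDN 2578728; second date → JDN 2577999.
JDN 2577999 < JDN 2578728, so the second date is earlier.

second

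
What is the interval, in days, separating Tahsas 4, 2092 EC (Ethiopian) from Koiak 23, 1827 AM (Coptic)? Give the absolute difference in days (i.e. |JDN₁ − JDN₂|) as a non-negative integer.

4036

JDN of the first date = 2488052.
JDN of the second date = 2492088.
|2492088 − 2488052| = 4036.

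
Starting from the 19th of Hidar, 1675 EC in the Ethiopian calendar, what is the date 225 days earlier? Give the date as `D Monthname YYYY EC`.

9 Miyazya 1674 EC

The starting date is JDN 2335727; 2335727 − 225 = 2335502.
JDN 2335502 corresponds to 9 Miyazya 1674 EC.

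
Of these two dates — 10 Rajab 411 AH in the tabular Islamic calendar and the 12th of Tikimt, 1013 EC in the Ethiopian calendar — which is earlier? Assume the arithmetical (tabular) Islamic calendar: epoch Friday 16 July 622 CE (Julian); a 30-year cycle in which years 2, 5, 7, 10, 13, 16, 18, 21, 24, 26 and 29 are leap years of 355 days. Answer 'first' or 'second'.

First date → JDN 2093916; second date → JDN 2093895.
JDN 2093895 < JDN 2093916, so the second date is earlier.

second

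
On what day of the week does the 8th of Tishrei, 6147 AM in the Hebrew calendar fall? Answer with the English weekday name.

This is JDN 2592803 (2 October 2386 Gregorian).
2592803 ≡ 3 (mod 7); counting from Monday = 0 gives Thursday.

Thursday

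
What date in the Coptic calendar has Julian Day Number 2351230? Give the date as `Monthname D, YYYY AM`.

Pashons 1, 1441 AM

The Gregorian equivalent of JDN 2351230 is 7 May 1725.
In the Coptic calendar that day is Pashons 1, 1441 AM.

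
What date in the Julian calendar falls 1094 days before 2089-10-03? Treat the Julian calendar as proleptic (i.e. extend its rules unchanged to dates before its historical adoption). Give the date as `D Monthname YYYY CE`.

The starting date is JDN 2484341; 2484341 − 1094 = 2483247.
JDN 2483247 corresponds to 5 October 2086 CE.

5 October 2086 CE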